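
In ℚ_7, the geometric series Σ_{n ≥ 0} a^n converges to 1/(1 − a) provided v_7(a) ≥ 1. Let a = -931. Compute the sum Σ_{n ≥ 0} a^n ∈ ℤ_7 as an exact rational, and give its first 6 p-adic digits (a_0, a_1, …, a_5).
Σ a^n = 1/(1 − a) = 1/932;  first 6 digits = (1, 0, 2, 4, 3, 2)

v_7(a) = 2 ≥ 1, so the series converges in ℤ_7 to 1/(1 − a) = 1/(1 − (-931)) = 1/932. Expand this rational in ℤ_7: compute digits iteratively via d_i = x_i mod 7, x_{i+1} = (x_i − d_i)/7. The first 6 digits are (1, 0, 2, 4, 3, 2).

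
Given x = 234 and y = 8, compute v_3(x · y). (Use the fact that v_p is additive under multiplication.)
v_3(1872) = 2

v_p(x) = 2 (factor: 234 = 3^2 · 26); v_p(y) = 0 (factor: 8 = 3^0 · 8). Additivity: v_p(xy) = v_p(x) + v_p(y) = 2 + 0 = 2. (Direct check: xy = 1872 = 3^2 · (208).)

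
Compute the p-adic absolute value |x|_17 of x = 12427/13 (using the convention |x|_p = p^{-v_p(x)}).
|12427/13|_17 = 1/289

Step 1 — compute v_17(x) by factoring powers of 17 out of the numerator and denominator: v_17(12427/13) = 2. Step 2 — apply |x|_p = p^{-v_p(x)} = 17^{-2} = 1/289.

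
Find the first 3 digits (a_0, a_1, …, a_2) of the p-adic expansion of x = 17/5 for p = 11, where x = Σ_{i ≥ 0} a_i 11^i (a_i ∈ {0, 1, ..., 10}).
(a_0, …, a_2) = (10, 6, 6)

v_11(17/5) = 0 (numerator and denominator both coprime to 11), so x ∈ ℤ_11^×. Compute digits iteratively via a_i = x_i mod 11, x_{i+1} = (x_i − a_i)/11, with x_0 = x:
  x_0 = 17/5;  a_0 = 10;  x_1 = (x_0 − 10)/11 = -3/5
  x_1 = -3/5;  a_1 = 6;  x_2 = (x_1 − 6)/11 = -3/5
  x_2 = -3/5;  a_2 = 6;  x_3 = (x_2 − 6)/11 = -3/5
Digits: (10, 6, 6).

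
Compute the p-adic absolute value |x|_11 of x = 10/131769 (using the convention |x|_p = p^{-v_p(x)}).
|10/131769|_11 = 14641

Step 1 — compute v_11(x) by factoring powers of 11 out of the numerator and denominator: v_11(10/131769) = -4. Step 2 — apply |x|_p = p^{-v_p(x)} = 11^{4} = 14641.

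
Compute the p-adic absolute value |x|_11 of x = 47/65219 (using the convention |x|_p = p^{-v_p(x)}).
|47/65219|_11 = 1331

Step 1 — compute v_11(x) by factoring powers of 11 out of the numerator and denominator: v_11(47/65219) = -3. Step 2 — apply |x|_p = p^{-v_p(x)} = 11^{3} = 1331.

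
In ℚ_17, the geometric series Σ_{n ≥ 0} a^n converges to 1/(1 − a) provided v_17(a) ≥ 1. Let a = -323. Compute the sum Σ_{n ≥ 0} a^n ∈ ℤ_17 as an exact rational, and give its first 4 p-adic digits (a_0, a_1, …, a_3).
Σ a^n = 1/(1 − a) = 1/324;  first 4 digits = (1, 15, 2, 13)

v_17(a) = 1 ≥ 1, so the series converges in ℤ_17 to 1/(1 − a) = 1/(1 − (-323)) = 1/324. Expand this rational in ℤ_17: compute digits iteratively via d_i = x_i mod 17, x_{i+1} = (x_i − d_i)/17. The first 4 digits are (1, 15, 2, 13).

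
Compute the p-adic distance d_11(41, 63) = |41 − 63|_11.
d_11(41, 63) = 1/11

Step 1 — x − y = 41 − 63 = -22. Step 2 — v_11(-22) = 1 (factor: -22 = −(11^1 · 2); the sign does not affect v_p). Step 3 — |x − y|_11 = 11^{-1} = 1/11.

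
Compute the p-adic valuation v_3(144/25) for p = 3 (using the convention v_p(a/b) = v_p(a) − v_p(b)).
v_3(144/25) = 2

Factor powers of 3 from the numerator and denominator of the reduced fraction: 144 = 3^2 · 16 and 25 = 3^0 · 25. Apply v_p(a/b) = v_p(a) − v_p(b): v_3(144/25) = 2 − 0 = 2.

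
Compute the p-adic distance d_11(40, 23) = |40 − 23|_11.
d_11(40, 23) = 1

Step 1 — x − y = 40 − 23 = 17. Step 2 — v_11(17) = 0 (factor: 17 = (11^0 · 17); the sign does not affect v_p). Step 3 — |x − y|_11 = 11^{0} = 1.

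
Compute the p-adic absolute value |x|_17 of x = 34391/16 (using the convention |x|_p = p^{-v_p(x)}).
|34391/16|_17 = 1/4913

Step 1 — compute v_17(x) by factoring powers of 17 out of the numerator and denominator: v_17(34391/16) = 3. Step 2 — apply |x|_p = p^{-v_p(x)} = 17^{-3} = 1/4913.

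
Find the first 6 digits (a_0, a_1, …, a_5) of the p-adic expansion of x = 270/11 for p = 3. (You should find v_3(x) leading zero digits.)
(a_0, …, a_5) = (0, 0, 0, 2, 1, 2)

v_3(270/11) = 3, so a_0 = ... = a_2 = 0. Factor out: x = 3^3 · u with u = 10/11 a unit in ℤ_3. Expand u iteratively via a_{v+i} = u_i mod 3, u_{i+1} = (u_i − a_{v+i})/3:
  u_0 = 10/11;  a_3 = 2;  u_1 = (u_0 − 2)/3 = -4/11
  u_1 = -4/11;  a_4 = 1;  u_2 = (u_1 − 1)/3 = -5/11
  u_2 = -5/11;  a_5 = 2;  u_3 = (u_2 − 2)/3 = -9/11
Digits: (0, 0, 0, 2, 1, 2).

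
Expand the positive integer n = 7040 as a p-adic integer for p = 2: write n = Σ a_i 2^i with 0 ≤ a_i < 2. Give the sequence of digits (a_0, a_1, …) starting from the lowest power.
(a_0, a_1, …) = (0, 0, 0, 0, 0, 0, 0, 1, 1, 1, 0, 1, 1)

Repeated division by 2 gives the digits low-to-high: 7040 = 1·2^7 + 1·2^8 + 1·2^9 + 1·2^11 + 1·2^12. Digit sequence: (0, 0, 0, 0, 0, 0, 0, 1, 1, 1, 0, 1, 1).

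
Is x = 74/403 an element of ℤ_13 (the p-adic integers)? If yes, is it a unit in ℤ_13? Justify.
x ∉ ℤ_13 (v_13(x) = -1 < 0)

ℤ_13 = {x ∈ ℚ_13 : v_13(x) ≥ 0} and ℤ_13^× = {x ∈ ℤ_13 : v_13(x) = 0}. Here v_13(74/403) = v_13(num) − v_13(den) = -1; compare against these criteria.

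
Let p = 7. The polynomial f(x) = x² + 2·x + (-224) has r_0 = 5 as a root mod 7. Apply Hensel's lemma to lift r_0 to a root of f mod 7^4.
r_3 = 2385 (mod 2401)

Hensel: r_{i+1} = r_i − f(r_i)·(f′(r_i))^{-1} mod 7^{i+2}, f′(x) = 2x + 2. Iterate:
  r_0 = 5 (mod 7)
  r_1 = 33 (mod 49)
  r_2 = 327 (mod 343)
  r_3 = 2385 (mod 2401)
Final: r = 2385 satisfies f(r) ≡ 0 mod 7^4.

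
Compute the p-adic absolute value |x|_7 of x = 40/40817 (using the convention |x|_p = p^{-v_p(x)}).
|40/40817|_7 = 2401

Step 1 — compute v_7(x) by factoring powers of 7 out of the numerator and denominator: v_7(40/40817) = -4. Step 2 — apply |x|_p = p^{-v_p(x)} = 7^{4} = 2401.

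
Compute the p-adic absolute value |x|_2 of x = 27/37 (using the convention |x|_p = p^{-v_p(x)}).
|27/37|_2 = 1

Step 1 — compute v_2(x) by factoring powers of 2 out of the numerator and denominator: v_2(27/37) = 0. Step 2 — apply |x|_p = p^{-v_p(x)} = 2^{0} = 1.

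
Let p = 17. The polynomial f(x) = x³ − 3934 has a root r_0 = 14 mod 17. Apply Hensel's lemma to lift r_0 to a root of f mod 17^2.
r_1 = 133 (mod 289)

Hensel: r_{i+1} = r_i − f(r_i)/f′(r_i) mod 17^{i+2}, where f′(x) = 3x². Iterate:
  r_0 = 14 (mod 17)
  r_1 = 133 (mod 289)
Final: r = 133 with f(r) ≡ 0 mod 17^2.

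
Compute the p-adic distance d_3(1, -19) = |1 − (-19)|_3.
d_3(1, -19) = 1

Step 1 — x − y = 1 − (-19) = 20. Step 2 — v_3(20) = 0 (factor: 20 = (3^0 · 20); the sign does not affect v_p). Step 3 — |x − y|_3 = 3^{0} = 1.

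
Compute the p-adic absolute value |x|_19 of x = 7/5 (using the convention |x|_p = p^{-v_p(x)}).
|7/5|_19 = 1

Step 1 — compute v_19(x) by factoring powers of 19 out of the numerator and denominator: v_19(7/5) = 0. Step 2 — apply |x|_p = p^{-v_p(x)} = 19^{0} = 1.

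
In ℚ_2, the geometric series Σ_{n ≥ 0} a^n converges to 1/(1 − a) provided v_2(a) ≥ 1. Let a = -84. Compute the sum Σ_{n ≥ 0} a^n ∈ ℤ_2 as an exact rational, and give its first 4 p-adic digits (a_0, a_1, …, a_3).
Σ a^n = 1/(1 − a) = 1/85;  first 4 digits = (1, 0, 1, 1)

v_2(a) = 2 ≥ 1, so the series converges in ℤ_2 to 1/(1 − a) = 1/(1 − (-84)) = 1/85. Expand this rational in ℤ_2: compute digits iteratively via d_i = x_i mod 2, x_{i+1} = (x_i − d_i)/2. The first 4 digits are (1, 0, 1, 1).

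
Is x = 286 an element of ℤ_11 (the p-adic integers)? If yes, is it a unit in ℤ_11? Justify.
x ∈ ℤ_11 but not a unit; v_11(x) = 1 > 0

ℤ_11 = {x ∈ ℚ_11 : v_11(x) ≥ 0} and ℤ_11^× = {x ∈ ℤ_11 : v_11(x) = 0}. Here v_11(286) = v_11(num) − v_11(den) = 1; compare against these criteria.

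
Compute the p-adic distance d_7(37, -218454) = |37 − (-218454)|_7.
d_7(37, -218454) = 1/16807

Step 1 — x − y = 37 − (-218454) = 218491. Step 2 — v_7(218491) = 5 (factor: 218491 = (7^5 · 13); the sign does not affect v_p). Step 3 — |x − y|_7 = 7^{-5} = 1/16807.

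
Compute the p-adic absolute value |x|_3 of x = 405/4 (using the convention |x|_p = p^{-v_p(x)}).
|405/4|_3 = 1/81

Step 1 — compute v_3(x) by factoring powers of 3 out of the numerator and denominator: v_3(405/4) = 4. Step 2 — apply |x|_p = p^{-v_p(x)} = 3^{-4} = 1/81.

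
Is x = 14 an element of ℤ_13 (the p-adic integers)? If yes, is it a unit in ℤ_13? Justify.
x ∈ ℤ_13^× (unit); v_13(x) = 0

ℤ_13 = {x ∈ ℚ_13 : v_13(x) ≥ 0} and ℤ_13^× = {x ∈ ℤ_13 : v_13(x) = 0}. Here v_13(14) = v_13(num) − v_13(den) = 0; compare against these criteria.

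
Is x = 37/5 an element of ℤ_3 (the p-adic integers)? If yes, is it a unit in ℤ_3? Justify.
x ∈ ℤ_3^× (unit); v_3(x) = 0

ℤ_3 = {x ∈ ℚ_3 : v_3(x) ≥ 0} and ℤ_3^× = {x ∈ ℤ_3 : v_3(x) = 0}. Here v_3(37/5) = v_3(num) − v_3(den) = 0; compare against these criteria.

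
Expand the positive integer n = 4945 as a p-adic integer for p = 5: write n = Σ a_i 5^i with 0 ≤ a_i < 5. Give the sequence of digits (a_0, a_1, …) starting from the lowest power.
(a_0, a_1, …) = (0, 4, 2, 4, 2, 1)

Repeated division by 5 gives the digits low-to-high: 4945 = 4·5^1 + 2·5^2 + 4·5^3 + 2·5^4 + 1·5^5. Digit sequence: (0, 4, 2, 4, 2, 1).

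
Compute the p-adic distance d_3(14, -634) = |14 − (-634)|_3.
d_3(14, -634) = 1/81

Step 1 — x − y = 14 − (-634) = 648. Step 2 — v_3(648) = 4 (factor: 648 = (3^4 · 8); the sign does not affect v_p). Step 3 — |x − y|_3 = 3^{-4} = 1/81.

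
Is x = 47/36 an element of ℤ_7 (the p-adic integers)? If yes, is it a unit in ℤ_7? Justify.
x ∈ ℤ_7^× (unit); v_7(x) = 0

ℤ_7 = {x ∈ ℚ_7 : v_7(x) ≥ 0} and ℤ_7^× = {x ∈ ℤ_7 : v_7(x) = 0}. Here v_7(47/36) = v_7(num) − v_7(den) = 0; compare against these criteria.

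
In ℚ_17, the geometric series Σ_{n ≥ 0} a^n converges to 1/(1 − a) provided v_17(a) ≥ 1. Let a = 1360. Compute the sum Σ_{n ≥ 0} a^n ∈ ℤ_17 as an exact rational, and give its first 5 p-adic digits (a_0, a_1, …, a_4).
Σ a^n = 1/(1 − a) = -1/1359;  first 5 digits = (1, 12, 12, 13, 11)

v_17(a) = 1 ≥ 1, so the series converges in ℤ_17 to 1/(1 − a) = 1/(1 − 1360) = -1/1359. Expand this rational in ℤ_17: compute digits iteratively via d_i = x_i mod 17, x_{i+1} = (x_i − d_i)/17. The first 5 digits are (1, 12, 12, 13, 11).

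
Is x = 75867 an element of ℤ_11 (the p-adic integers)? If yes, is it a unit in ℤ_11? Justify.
x ∈ ℤ_11 but not a unit; v_11(x) = 3 > 0

ℤ_11 = {x ∈ ℚ_11 : v_11(x) ≥ 0} and ℤ_11^× = {x ∈ ℤ_11 : v_11(x) = 0}. Here v_11(75867) = v_11(num) − v_11(den) = 3; compare against these criteria.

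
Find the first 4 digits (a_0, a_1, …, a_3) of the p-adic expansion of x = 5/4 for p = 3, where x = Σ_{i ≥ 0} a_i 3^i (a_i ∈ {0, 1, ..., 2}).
(a_0, …, a_3) = (2, 2, 0, 2)

v_3(5/4) = 0 (numerator and denominator both coprime to 3), so x ∈ ℤ_3^×. Compute digits iteratively via a_i = x_i mod 3, x_{i+1} = (x_i − a_i)/3, with x_0 = x:
  x_0 = 5/4;  a_0 = 2;  x_1 = (x_0 − 2)/3 = -1/4
  x_1 = -1/4;  a_1 = 2;  x_2 = (x_1 − 2)/3 = -3/4
  x_2 = -3/4;  a_2 = 0;  x_3 = (x_2 − 0)/3 = -1/4
  x_3 = -1/4;  a_3 = 2;  x_4 = (x_3 − 2)/3 = -3/4
Digits: (2, 2, 0, 2).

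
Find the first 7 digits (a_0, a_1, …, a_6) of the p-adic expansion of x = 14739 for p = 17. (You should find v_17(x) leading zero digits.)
(a_0, …, a_6) = (0, 0, 0, 3, 0, 0, 0)

v_17(14739) = 3, so a_0 = ... = a_2 = 0. Factor out: x = 17^3 · u with u = 3 a unit in ℤ_17. Expand u iteratively via a_{v+i} = u_i mod 17, u_{i+1} = (u_i − a_{v+i})/17:
  u_0 = 3;  a_3 = 3;  u_1 = (u_0 − 3)/17 = 0
  u_1 = 0;  a_4 = 0;  u_2 = (u_1 − 0)/17 = 0
  u_2 = 0;  a_5 = 0;  u_3 = (u_2 − 0)/17 = 0
  u_3 = 0;  a_6 = 0;  u_4 = (u_3 − 0)/17 = 0
Digits: (0, 0, 0, 3, 0, 0, 0).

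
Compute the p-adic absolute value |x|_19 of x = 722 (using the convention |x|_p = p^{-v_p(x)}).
|722|_19 = 1/361

Step 1 — compute v_19(x) by factoring powers of 19 out of the numerator and denominator: v_19(722) = 2. Step 2 — apply |x|_p = p^{-v_p(x)} = 19^{-2} = 1/361.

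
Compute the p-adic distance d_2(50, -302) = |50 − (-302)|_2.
d_2(50, -302) = 1/32

Step 1 — x − y = 50 − (-302) = 352. Step 2 — v_2(352) = 5 (factor: 352 = (2^5 · 11); the sign does not affect v_p). Step 3 — |x − y|_2 = 2^{-5} = 1/32.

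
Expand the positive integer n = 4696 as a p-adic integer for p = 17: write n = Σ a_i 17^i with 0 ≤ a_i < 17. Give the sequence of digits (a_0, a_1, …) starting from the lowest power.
(a_0, a_1, …) = (4, 4, 16)

Repeated division by 17 gives the digits low-to-high: 4696 = 4 + 4·17^1 + 16·17^2. Digit sequence: (4, 4, 16).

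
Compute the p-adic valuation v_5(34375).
v_5(34375) = 5

v_5(n) is the largest exponent k such that 5^k divides n. Factor out: 34375 = 5^5 · 11. (Sign doesn't affect v_p.) So v_5(34375) = 5.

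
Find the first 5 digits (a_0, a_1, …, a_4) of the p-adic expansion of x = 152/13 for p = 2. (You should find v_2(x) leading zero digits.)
(a_0, …, a_4) = (0, 0, 0, 1, 1)

v_2(152/13) = 3, so a_0 = ... = a_2 = 0. Factor out: x = 2^3 · u with u = 19/13 a unit in ℤ_2. Expand u iteratively via a_{v+i} = u_i mod 2, u_{i+1} = (u_i − a_{v+i})/2:
  u_0 = 19/13;  a_3 = 1;  u_1 = (u_0 − 1)/2 = 3/13
  u_1 = 3/13;  a_4 = 1;  u_2 = (u_1 − 1)/2 = -5/13
Digits: (0, 0, 0, 1, 1).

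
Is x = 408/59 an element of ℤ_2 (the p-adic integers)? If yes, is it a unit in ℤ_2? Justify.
x ∈ ℤ_2 but not a unit; v_2(x) = 3 > 0

ℤ_2 = {x ∈ ℚ_2 : v_2(x) ≥ 0} and ℤ_2^× = {x ∈ ℤ_2 : v_2(x) = 0}. Here v_2(408/59) = v_2(num) − v_2(den) = 3; compare against these criteria.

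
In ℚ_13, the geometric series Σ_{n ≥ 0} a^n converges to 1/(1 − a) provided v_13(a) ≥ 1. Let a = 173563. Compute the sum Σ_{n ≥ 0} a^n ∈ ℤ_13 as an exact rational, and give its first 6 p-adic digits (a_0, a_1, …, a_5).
Σ a^n = 1/(1 − a) = -1/173562;  first 6 digits = (1, 0, 0, 1, 6, 0)

v_13(a) = 3 ≥ 1, so the series converges in ℤ_13 to 1/(1 − a) = 1/(1 − 173563) = -1/173562. Expand this rational in ℤ_13: compute digits iteratively via d_i = x_i mod 13, x_{i+1} = (x_i − d_i)/13. The first 6 digits are (1, 0, 0, 1, 6, 0).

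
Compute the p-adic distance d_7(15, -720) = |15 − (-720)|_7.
d_7(15, -720) = 1/49

Step 1 — x − y = 15 − (-720) = 735. Step 2 — v_7(735) = 2 (factor: 735 = (7^2 · 15); the sign does not affect v_p). Step 3 — |x − y|_7 = 7^{-2} = 1/49.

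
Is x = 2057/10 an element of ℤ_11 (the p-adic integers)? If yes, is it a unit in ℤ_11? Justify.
x ∈ ℤ_11 but not a unit; v_11(x) = 2 > 0

ℤ_11 = {x ∈ ℚ_11 : v_11(x) ≥ 0} and ℤ_11^× = {x ∈ ℤ_11 : v_11(x) = 0}. Here v_11(2057/10) = v_11(num) − v_11(den) = 2; compare against these criteria.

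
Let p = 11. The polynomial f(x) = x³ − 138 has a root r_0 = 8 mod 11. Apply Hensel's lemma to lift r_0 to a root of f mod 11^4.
r_3 = 3176 (mod 14641)

Hensel: r_{i+1} = r_i − f(r_i)/f′(r_i) mod 11^{i+2}, where f′(x) = 3x². Iterate:
  r_0 = 8 (mod 11)
  r_1 = 30 (mod 121)
  r_2 = 514 (mod 1331)
  r_3 = 3176 (mod 14641)
Final: r = 3176 with f(r) ≡ 0 mod 11^4.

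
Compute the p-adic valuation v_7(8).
v_7(8) = 0

v_7(n) is the largest exponent k such that 7^k divides n. Factor out: 8 = 7^0 · 8. (Sign doesn't affect v_p.) So v_7(8) = 0.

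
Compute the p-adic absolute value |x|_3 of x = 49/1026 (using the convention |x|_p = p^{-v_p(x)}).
|49/1026|_3 = 27

Step 1 — compute v_3(x) by factoring powers of 3 out of the numerator and denominator: v_3(49/1026) = -3. Step 2 — apply |x|_p = p^{-v_p(x)} = 3^{3} = 27.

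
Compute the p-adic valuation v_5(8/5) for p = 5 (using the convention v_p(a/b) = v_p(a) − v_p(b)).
v_5(8/5) = -1

Factor powers of 5 from the numerator and denominator of the reduced fraction: 8 = 5^0 · 8 and 5 = 5^1 · 1. Apply v_p(a/b) = v_p(a) − v_p(b): v_5(8/5) = 0 − 1 = -1.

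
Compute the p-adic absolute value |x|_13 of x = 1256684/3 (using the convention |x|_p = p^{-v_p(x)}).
|1256684/3|_13 = 1/28561

Step 1 — compute v_13(x) by factoring powers of 13 out of the numerator and denominator: v_13(1256684/3) = 4. Step 2 — apply |x|_p = p^{-v_p(x)} = 13^{-4} = 1/28561.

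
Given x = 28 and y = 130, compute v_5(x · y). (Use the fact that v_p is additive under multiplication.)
v_5(3640) = 1

v_p(x) = 0 (factor: 28 = 5^0 · 28); v_p(y) = 1 (factor: 130 = 5^1 · 26). Additivity: v_p(xy) = v_p(x) + v_p(y) = 0 + 1 = 1. (Direct check: xy = 3640 = 5^1 · (728).)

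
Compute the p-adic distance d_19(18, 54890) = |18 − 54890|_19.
d_19(18, 54890) = 1/6859

Step 1 — x − y = 18 − 54890 = -54872. Step 2 — v_19(-54872) = 3 (factor: -54872 = −(19^3 · 8); the sign does not affect v_p). Step 3 — |x − y|_19 = 19^{-3} = 1/6859.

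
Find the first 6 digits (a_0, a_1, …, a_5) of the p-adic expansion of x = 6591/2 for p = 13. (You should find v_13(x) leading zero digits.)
(a_0, …, a_5) = (0, 0, 0, 8, 6, 6)

v_13(6591/2) = 3, so a_0 = ... = a_2 = 0. Factor out: x = 13^3 · u with u = 3/2 a unit in ℤ_13. Expand u iteratively via a_{v+i} = u_i mod 13, u_{i+1} = (u_i − a_{v+i})/13:
  u_0 = 3/2;  a_3 = 8;  u_1 = (u_0 − 8)/13 = -1/2
  u_1 = -1/2;  a_4 = 6;  u_2 = (u_1 − 6)/13 = -1/2
  u_2 = -1/2;  a_5 = 6;  u_3 = (u_2 − 6)/13 = -1/2
Digits: (0, 0, 0, 8, 6, 6).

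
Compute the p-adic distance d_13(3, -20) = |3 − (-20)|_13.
d_13(3, -20) = 1

Step 1 — x − y = 3 − (-20) = 23. Step 2 — v_13(23) = 0 (factor: 23 = (13^0 · 23); the sign does not affect v_p). Step 3 — |x − y|_13 = 13^{0} = 1.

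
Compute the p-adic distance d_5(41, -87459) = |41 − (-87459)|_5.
d_5(41, -87459) = 1/3125

Step 1 — x − y = 41 − (-87459) = 87500. Step 2 — v_5(87500) = 5 (factor: 87500 = (5^5 · 28); the sign does not affect v_p). Step 3 — |x − y|_5 = 5^{-5} = 1/3125.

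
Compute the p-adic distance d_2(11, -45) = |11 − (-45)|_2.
d_2(11, -45) = 1/8

Step 1 — x − y = 11 − (-45) = 56. Step 2 — v_2(56) = 3 (factor: 56 = (2^3 · 7); the sign does not affect v_p). Step 3 — |x − y|_2 = 2^{-3} = 1/8.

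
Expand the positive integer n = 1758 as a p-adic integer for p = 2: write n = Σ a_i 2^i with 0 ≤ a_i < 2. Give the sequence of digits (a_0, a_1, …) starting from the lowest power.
(a_0, a_1, …) = (0, 1, 1, 1, 1, 0, 1, 1, 0, 1, 1)

Repeated division by 2 gives the digits low-to-high: 1758 = 1·2^1 + 1·2^2 + 1·2^3 + 1·2^4 + 1·2^6 + 1·2^7 + 1·2^9 + 1·2^10. Digit sequence: (0, 1, 1, 1, 1, 0, 1, 1, 0, 1, 1).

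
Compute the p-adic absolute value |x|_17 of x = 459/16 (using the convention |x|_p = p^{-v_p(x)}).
|459/16|_17 = 1/17

Step 1 — compute v_17(x) by factoring powers of 17 out of the numerator and denominator: v_17(459/16) = 1. Step 2 — apply |x|_p = p^{-v_p(x)} = 17^{-1} = 1/17.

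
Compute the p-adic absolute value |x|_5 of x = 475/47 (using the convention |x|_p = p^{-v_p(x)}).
|475/47|_5 = 1/25

Step 1 — compute v_5(x) by factoring powers of 5 out of the numerator and denominator: v_5(475/47) = 2. Step 2 — apply |x|_p = p^{-v_p(x)} = 5^{-2} = 1/25.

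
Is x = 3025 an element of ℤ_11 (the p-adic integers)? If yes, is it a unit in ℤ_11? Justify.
x ∈ ℤ_11 but not a unit; v_11(x) = 2 > 0

ℤ_11 = {x ∈ ℚ_11 : v_11(x) ≥ 0} and ℤ_11^× = {x ∈ ℤ_11 : v_11(x) = 0}. Here v_11(3025) = v_11(num) − v_11(den) = 2; compare against these criteria.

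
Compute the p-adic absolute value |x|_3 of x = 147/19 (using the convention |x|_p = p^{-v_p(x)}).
|147/19|_3 = 1/3

Step 1 — compute v_3(x) by factoring powers of 3 out of the numerator and denominator: v_3(147/19) = 1. Step 2 — apply |x|_p = p^{-v_p(x)} = 3^{-1} = 1/3.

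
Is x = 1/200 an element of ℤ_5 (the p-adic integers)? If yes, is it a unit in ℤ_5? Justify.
x ∉ ℤ_5 (v_5(x) = -2 < 0)

ℤ_5 = {x ∈ ℚ_5 : v_5(x) ≥ 0} and ℤ_5^× = {x ∈ ℤ_5 : v_5(x) = 0}. Here v_5(1/200) = v_5(num) − v_5(den) = -2; compare against these criteria.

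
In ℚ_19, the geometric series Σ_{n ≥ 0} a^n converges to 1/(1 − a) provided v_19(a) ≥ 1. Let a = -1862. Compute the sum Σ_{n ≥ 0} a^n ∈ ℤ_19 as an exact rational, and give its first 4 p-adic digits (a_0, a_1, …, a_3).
Σ a^n = 1/(1 − a) = 1/1863;  first 4 digits = (1, 16, 3, 3)

v_19(a) = 1 ≥ 1, so the series converges in ℤ_19 to 1/(1 − a) = 1/(1 − (-1862)) = 1/1863. Expand this rational in ℤ_19: compute digits iteratively via d_i = x_i mod 19, x_{i+1} = (x_i − d_i)/19. The first 4 digits are (1, 16, 3, 3).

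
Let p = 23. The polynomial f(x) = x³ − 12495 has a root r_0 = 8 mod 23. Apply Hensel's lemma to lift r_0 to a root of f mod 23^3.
r_2 = 11094 (mod 12167)

Hensel: r_{i+1} = r_i − f(r_i)/f′(r_i) mod 23^{i+2}, where f′(x) = 3x². Iterate:
  r_0 = 8 (mod 23)
  r_1 = 514 (mod 529)
  r_2 = 11094 (mod 12167)
Final: r = 11094 with f(r) ≡ 0 mod 23^3.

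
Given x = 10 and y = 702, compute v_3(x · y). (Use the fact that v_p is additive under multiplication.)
v_3(7020) = 3

v_p(x) = 0 (factor: 10 = 3^0 · 10); v_p(y) = 3 (factor: 702 = 3^3 · 26). Additivity: v_p(xy) = v_p(x) + v_p(y) = 0 + 3 = 3. (Direct check: xy = 7020 = 3^3 · (260).)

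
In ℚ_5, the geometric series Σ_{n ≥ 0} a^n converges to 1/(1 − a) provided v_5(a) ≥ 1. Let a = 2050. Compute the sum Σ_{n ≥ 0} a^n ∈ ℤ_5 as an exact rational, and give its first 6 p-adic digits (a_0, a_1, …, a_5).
Σ a^n = 1/(1 − a) = -1/2049;  first 6 digits = (1, 0, 2, 1, 2, 0)

v_5(a) = 2 ≥ 1, so the series converges in ℤ_5 to 1/(1 − a) = 1/(1 − 2050) = -1/2049. Expand this rational in ℤ_5: compute digits iteratively via d_i = x_i mod 5, x_{i+1} = (x_i − d_i)/5. The first 6 digits are (1, 0, 2, 1, 2, 0).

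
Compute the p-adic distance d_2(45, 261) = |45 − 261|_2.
d_2(45, 261) = 1/8

Step 1 — x − y = 45 − 261 = -216. Step 2 — v_2(-216) = 3 (factor: -216 = −(2^3 · 27); the sign does not affect v_p). Step 3 — |x − y|_2 = 2^{-3} = 1/8.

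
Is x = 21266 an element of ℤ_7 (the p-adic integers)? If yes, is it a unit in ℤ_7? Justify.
x ∈ ℤ_7 but not a unit; v_7(x) = 3 > 0

ℤ_7 = {x ∈ ℚ_7 : v_7(x) ≥ 0} and ℤ_7^× = {x ∈ ℤ_7 : v_7(x) = 0}. Here v_7(21266) = v_7(num) − v_7(den) = 3; compare against these criteria.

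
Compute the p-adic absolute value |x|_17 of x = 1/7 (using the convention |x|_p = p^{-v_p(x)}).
|1/7|_17 = 1

Step 1 — compute v_17(x) by factoring powers of 17 out of the numerator and denominator: v_17(1/7) = 0. Step 2 — apply |x|_p = p^{-v_p(x)} = 17^{0} = 1.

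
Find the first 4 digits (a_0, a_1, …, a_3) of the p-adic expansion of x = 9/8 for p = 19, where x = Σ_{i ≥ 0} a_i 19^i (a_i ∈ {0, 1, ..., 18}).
(a_0, …, a_3) = (13, 16, 11, 16)

v_19(9/8) = 0 (numerator and denominator both coprime to 19), so x ∈ ℤ_19^×. Compute digits iteratively via a_i = x_i mod 19, x_{i+1} = (x_i − a_i)/19, with x_0 = x:
  x_0 = 9/8;  a_0 = 13;  x_1 = (x_0 − 13)/19 = -5/8
  x_1 = -5/8;  a_1 = 16;  x_2 = (x_1 − 16)/19 = -7/8
  x_2 = -7/8;  a_2 = 11;  x_3 = (x_2 − 11)/19 = -5/8
  x_3 = -5/8;  a_3 = 16;  x_4 = (x_3 − 16)/19 = -7/8
Digits: (13, 16, 11, 16).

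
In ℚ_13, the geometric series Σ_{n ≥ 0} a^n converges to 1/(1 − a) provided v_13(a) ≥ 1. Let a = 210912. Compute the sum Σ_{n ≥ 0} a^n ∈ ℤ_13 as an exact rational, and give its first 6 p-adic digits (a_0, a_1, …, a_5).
Σ a^n = 1/(1 − a) = -1/210911;  first 6 digits = (1, 0, 0, 5, 7, 0)

v_13(a) = 3 ≥ 1, so the series converges in ℤ_13 to 1/(1 − a) = 1/(1 − 210912) = -1/210911. Expand this rational in ℤ_13: compute digits iteratively via d_i = x_i mod 13, x_{i+1} = (x_i − d_i)/13. The first 6 digits are (1, 0, 0, 5, 7, 0).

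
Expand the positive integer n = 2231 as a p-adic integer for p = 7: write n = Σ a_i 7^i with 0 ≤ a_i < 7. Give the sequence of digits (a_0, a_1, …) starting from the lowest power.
(a_0, a_1, …) = (5, 3, 3, 6)

Repeated division by 7 gives the digits low-to-high: 2231 = 5 + 3·7^1 + 3·7^2 + 6·7^3. Digit sequence: (5, 3, 3, 6).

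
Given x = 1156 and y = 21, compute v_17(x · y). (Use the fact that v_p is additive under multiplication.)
v_17(24276) = 2

v_p(x) = 2 (factor: 1156 = 17^2 · 4); v_p(y) = 0 (factor: 21 = 17^0 · 21). Additivity: v_p(xy) = v_p(x) + v_p(y) = 2 + 0 = 2. (Direct check: xy = 24276 = 17^2 · (84).)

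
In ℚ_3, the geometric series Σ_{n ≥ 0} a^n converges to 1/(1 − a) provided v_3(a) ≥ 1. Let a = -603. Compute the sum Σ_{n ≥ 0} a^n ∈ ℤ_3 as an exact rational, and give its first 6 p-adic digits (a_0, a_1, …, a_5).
Σ a^n = 1/(1 − a) = 1/604;  first 6 digits = (1, 0, 2, 1, 2, 2)

v_3(a) = 2 ≥ 1, so the series converges in ℤ_3 to 1/(1 − a) = 1/(1 − (-603)) = 1/604. Expand this rational in ℤ_3: compute digits iteratively via d_i = x_i mod 3, x_{i+1} = (x_i − d_i)/3. The first 6 digits are (1, 0, 2, 1, 2, 2).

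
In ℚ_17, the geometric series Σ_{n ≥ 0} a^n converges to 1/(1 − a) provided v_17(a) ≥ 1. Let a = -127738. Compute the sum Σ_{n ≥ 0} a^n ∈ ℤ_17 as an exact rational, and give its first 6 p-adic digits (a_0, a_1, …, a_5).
Σ a^n = 1/(1 − a) = 1/127739;  first 6 digits = (1, 0, 0, 8, 15, 16)

v_17(a) = 3 ≥ 1, so the series converges in ℤ_17 to 1/(1 − a) = 1/(1 − (-127738)) = 1/127739. Expand this rational in ℤ_17: compute digits iteratively via d_i = x_i mod 17, x_{i+1} = (x_i − d_i)/17. The first 6 digits are (1, 0, 0, 8, 15, 16).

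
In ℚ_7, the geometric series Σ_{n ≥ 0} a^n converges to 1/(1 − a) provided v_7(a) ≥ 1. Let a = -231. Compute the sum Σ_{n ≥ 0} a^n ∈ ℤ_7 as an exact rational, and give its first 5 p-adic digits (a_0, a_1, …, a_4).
Σ a^n = 1/(1 − a) = 1/232;  first 5 digits = (1, 2, 6, 1, 0)

v_7(a) = 1 ≥ 1, so the series converges in ℤ_7 to 1/(1 − a) = 1/(1 − (-231)) = 1/232. Expand this rational in ℤ_7: compute digits iteratively via d_i = x_i mod 7, x_{i+1} = (x_i − d_i)/7. The first 5 digits are (1, 2, 6, 1, 0).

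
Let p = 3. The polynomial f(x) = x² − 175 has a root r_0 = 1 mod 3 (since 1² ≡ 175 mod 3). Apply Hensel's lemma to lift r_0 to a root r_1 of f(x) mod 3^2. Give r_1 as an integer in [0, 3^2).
r_1 = 7 (mod 9)

Hensel's recurrence: r_{i+1} = r_i − f(r_i)·(f′(r_i))^{-1} mod 3^{i+2}, with f′(x) = 2x. Iterate:
  r_0 = 1 (mod 3)
  r_1 = 7 (mod 9)
Final: r_1 = 7, and one checks f(r_1) ≡ 0 mod 3^2.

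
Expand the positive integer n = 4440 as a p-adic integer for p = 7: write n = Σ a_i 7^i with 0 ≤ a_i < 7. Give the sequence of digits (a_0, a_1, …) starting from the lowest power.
(a_0, a_1, …) = (2, 4, 6, 5, 1)

Repeated division by 7 gives the digits low-to-high: 4440 = 2 + 4·7^1 + 6·7^2 + 5·7^3 + 1·7^4. Digit sequence: (2, 4, 6, 5, 1).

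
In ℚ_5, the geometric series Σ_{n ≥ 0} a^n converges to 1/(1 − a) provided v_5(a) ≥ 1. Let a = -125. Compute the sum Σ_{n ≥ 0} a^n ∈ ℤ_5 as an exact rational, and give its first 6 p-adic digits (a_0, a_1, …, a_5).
Σ a^n = 1/(1 − a) = 1/126;  first 6 digits = (1, 0, 0, 4, 4, 4)

v_5(a) = 3 ≥ 1, so the series converges in ℤ_5 to 1/(1 − a) = 1/(1 − (-125)) = 1/126. Expand this rational in ℤ_5: compute digits iteratively via d_i = x_i mod 5, x_{i+1} = (x_i − d_i)/5. The first 6 digits are (1, 0, 0, 4, 4, 4).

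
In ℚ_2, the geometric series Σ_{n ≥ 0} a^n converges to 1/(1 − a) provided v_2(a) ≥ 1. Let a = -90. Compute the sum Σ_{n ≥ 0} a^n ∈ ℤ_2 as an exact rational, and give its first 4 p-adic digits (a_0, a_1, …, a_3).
Σ a^n = 1/(1 − a) = 1/91;  first 4 digits = (1, 1, 0, 0)

v_2(a) = 1 ≥ 1, so the series converges in ℤ_2 to 1/(1 − a) = 1/(1 − (-90)) = 1/91. Expand this rational in ℤ_2: compute digits iteratively via d_i = x_i mod 2, x_{i+1} = (x_i − d_i)/2. The first 4 digits are (1, 1, 0, 0).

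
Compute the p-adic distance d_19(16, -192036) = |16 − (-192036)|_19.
d_19(16, -192036) = 1/6859

Step 1 — x − y = 16 − (-192036) = 192052. Step 2 — v_19(192052) = 3 (factor: 192052 = (19^3 · 28); the sign does not affect v_p). Step 3 — |x − y|_19 = 19^{-3} = 1/6859.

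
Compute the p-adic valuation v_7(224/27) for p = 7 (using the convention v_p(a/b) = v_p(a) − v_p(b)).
v_7(224/27) = 1

Factor powers of 7 from the numerator and denominator of the reduced fraction: 224 = 7^1 · 32 and 27 = 7^0 · 27. Apply v_p(a/b) = v_p(a) − v_p(b): v_7(224/27) = 1 − 0 = 1.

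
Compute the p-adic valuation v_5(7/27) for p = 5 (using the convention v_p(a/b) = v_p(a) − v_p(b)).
v_5(7/27) = 0

Factor powers of 5 from the numerator and denominator of the reduced fraction: 7 = 5^0 · 7 and 27 = 5^0 · 27. Apply v_p(a/b) = v_p(a) − v_p(b): v_5(7/27) = 0 − 0 = 0.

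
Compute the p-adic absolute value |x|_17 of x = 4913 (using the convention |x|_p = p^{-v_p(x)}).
|4913|_17 = 1/4913

Step 1 — compute v_17(x) by factoring powers of 17 out of the numerator and denominator: v_17(4913) = 3. Step 2 — apply |x|_p = p^{-v_p(x)} = 17^{-3} = 1/4913.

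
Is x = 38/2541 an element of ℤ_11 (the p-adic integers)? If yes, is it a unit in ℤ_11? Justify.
x ∉ ℤ_11 (v_11(x) = -2 < 0)

ℤ_11 = {x ∈ ℚ_11 : v_11(x) ≥ 0} and ℤ_11^× = {x ∈ ℤ_11 : v_11(x) = 0}. Here v_11(38/2541) = v_11(num) − v_11(den) = -2; compare against these criteria.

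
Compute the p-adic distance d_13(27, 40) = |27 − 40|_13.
d_13(27, 40) = 1/13

Step 1 — x − y = 27 − 40 = -13. Step 2 — v_13(-13) = 1 (factor: -13 = −(13^1 · 1); the sign does not affect v_p). Step 3 — |x − y|_13 = 13^{-1} = 1/13.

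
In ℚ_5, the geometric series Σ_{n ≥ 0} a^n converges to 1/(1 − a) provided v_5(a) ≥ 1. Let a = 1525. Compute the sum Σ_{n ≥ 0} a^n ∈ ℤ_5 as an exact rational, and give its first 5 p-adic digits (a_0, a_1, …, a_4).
Σ a^n = 1/(1 − a) = -1/1524;  first 5 digits = (1, 0, 1, 2, 3)

v_5(a) = 2 ≥ 1, so the series converges in ℤ_5 to 1/(1 − a) = 1/(1 − 1525) = -1/1524. Expand this rational in ℤ_5: compute digits iteratively via d_i = x_i mod 5, x_{i+1} = (x_i − d_i)/5. The first 5 digits are (1, 0, 1, 2, 3).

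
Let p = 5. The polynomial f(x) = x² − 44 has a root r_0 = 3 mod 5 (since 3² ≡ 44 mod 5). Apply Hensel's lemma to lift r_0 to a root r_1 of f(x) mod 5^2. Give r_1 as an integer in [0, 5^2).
r_1 = 13 (mod 25)

Hensel's recurrence: r_{i+1} = r_i − f(r_i)·(f′(r_i))^{-1} mod 5^{i+2}, with f′(x) = 2x. Iterate:
  r_0 = 3 (mod 5)
  r_1 = 13 (mod 25)
Final: r_1 = 13, and one checks f(r_1) ≡ 0 mod 5^2.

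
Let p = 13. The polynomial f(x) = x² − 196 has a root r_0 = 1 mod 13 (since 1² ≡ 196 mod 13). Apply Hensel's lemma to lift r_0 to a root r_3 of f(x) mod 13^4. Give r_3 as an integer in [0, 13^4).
r_3 = 14 (mod 28561)

Hensel's recurrence: r_{i+1} = r_i − f(r_i)·(f′(r_i))^{-1} mod 13^{i+2}, with f′(x) = 2x. Iterate:
  r_0 = 1 (mod 13)
  r_1 = 14 (mod 169)
  r_2 = 14 (mod 2197)
  r_3 = 14 (mod 28561)
Final: r_3 = 14, and one checks f(r_3) ≡ 0 mod 13^4.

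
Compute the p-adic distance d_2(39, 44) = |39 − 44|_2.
d_2(39, 44) = 1

Step 1 — x − y = 39 − 44 = -5. Step 2 — v_2(-5) = 0 (factor: -5 = −(2^0 · 5); the sign does not affect v_p). Step 3 — |x − y|_2 = 2^{0} = 1.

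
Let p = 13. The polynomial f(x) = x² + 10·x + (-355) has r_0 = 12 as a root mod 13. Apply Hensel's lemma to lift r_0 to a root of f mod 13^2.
r_1 = 129 (mod 169)

Hensel: r_{i+1} = r_i − f(r_i)·(f′(r_i))^{-1} mod 13^{i+2}, f′(x) = 2x + 10. Iterate:
  r_0 = 12 (mod 13)
  r_1 = 129 (mod 169)
Final: r = 129 satisfies f(r) ≡ 0 mod 13^2.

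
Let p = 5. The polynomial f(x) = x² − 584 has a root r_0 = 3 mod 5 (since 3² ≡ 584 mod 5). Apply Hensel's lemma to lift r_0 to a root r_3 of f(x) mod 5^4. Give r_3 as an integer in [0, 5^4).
r_3 = 203 (mod 625)

Hensel's recurrence: r_{i+1} = r_i − f(r_i)·(f′(r_i))^{-1} mod 5^{i+2}, with f′(x) = 2x. Iterate:
  r_0 = 3 (mod 5)
  r_1 = 3 (mod 25)
  r_2 = 78 (mod 125)
  r_3 = 203 (mod 625)
Final: r_3 = 203, and one checks f(r_3) ≡ 0 mod 5^4.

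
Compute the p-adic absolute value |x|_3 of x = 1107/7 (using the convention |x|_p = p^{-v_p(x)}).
|1107/7|_3 = 1/27

Step 1 — compute v_3(x) by factoring powers of 3 out of the numerator and denominator: v_3(1107/7) = 3. Step 2 — apply |x|_p = p^{-v_p(x)} = 3^{-3} = 1/27.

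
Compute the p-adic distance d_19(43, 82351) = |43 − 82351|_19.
d_19(43, 82351) = 1/6859

Step 1 — x − y = 43 − 82351 = -82308. Step 2 — v_19(-82308) = 3 (factor: -82308 = −(19^3 · 12); the sign does not affect v_p). Step 3 — |x − y|_19 = 19^{-3} = 1/6859.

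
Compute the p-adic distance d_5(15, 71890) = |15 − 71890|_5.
d_5(15, 71890) = 1/3125

Step 1 — x − y = 15 − 71890 = -71875. Step 2 — v_5(-71875) = 5 (factor: -71875 = −(5^5 · 23); the sign does not affect v_p). Step 3 — |x − y|_5 = 5^{-5} = 1/3125.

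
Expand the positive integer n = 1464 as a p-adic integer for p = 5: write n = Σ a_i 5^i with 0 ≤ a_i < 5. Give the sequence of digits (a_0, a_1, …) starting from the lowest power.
(a_0, a_1, …) = (4, 2, 3, 1, 2)

Repeated division by 5 gives the digits low-to-high: 1464 = 4 + 2·5^1 + 3·5^2 + 1·5^3 + 2·5^4. Digit sequence: (4, 2, 3, 1, 2).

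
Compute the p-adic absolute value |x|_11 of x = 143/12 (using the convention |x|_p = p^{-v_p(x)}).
|143/12|_11 = 1/11

Step 1 — compute v_11(x) by factoring powers of 11 out of the numerator and denominator: v_11(143/12) = 1. Step 2 — apply |x|_p = p^{-v_p(x)} = 11^{-1} = 1/11.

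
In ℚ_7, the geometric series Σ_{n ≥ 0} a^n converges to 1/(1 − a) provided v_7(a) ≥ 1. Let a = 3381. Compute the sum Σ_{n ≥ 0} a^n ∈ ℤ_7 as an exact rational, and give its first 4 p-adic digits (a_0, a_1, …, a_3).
Σ a^n = 1/(1 − a) = -1/3380;  first 4 digits = (1, 0, 6, 2)

v_7(a) = 2 ≥ 1, so the series converges in ℤ_7 to 1/(1 − a) = 1/(1 − 3381) = -1/3380. Expand this rational in ℤ_7: compute digits iteratively via d_i = x_i mod 7, x_{i+1} = (x_i − d_i)/7. The first 4 digits are (1, 0, 6, 2).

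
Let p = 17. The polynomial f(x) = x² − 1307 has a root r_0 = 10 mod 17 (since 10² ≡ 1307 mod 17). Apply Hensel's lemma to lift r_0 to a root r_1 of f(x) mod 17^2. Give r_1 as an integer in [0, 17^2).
r_1 = 27 (mod 289)

Hensel's recurrence: r_{i+1} = r_i − f(r_i)·(f′(r_i))^{-1} mod 17^{i+2}, with f′(x) = 2x. Iterate:
  r_0 = 10 (mod 17)
  r_1 = 27 (mod 289)
Final: r_1 = 27, and one checks f(r_1) ≡ 0 mod 17^2.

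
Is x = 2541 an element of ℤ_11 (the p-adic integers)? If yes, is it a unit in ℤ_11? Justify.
x ∈ ℤ_11 but not a unit; v_11(x) = 2 > 0

ℤ_11 = {x ∈ ℚ_11 : v_11(x) ≥ 0} and ℤ_11^× = {x ∈ ℤ_11 : v_11(x) = 0}. Here v_11(2541) = v_11(num) − v_11(den) = 2; compare against these criteria.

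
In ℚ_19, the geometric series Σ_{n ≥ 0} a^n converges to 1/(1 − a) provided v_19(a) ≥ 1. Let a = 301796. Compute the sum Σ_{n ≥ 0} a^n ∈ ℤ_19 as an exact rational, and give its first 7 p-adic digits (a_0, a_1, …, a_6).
Σ a^n = 1/(1 − a) = -1/301795;  first 7 digits = (1, 0, 0, 6, 2, 0, 17)

v_19(a) = 3 ≥ 1, so the series converges in ℤ_19 to 1/(1 − a) = 1/(1 − 301796) = -1/301795. Expand this rational in ℤ_19: compute digits iteratively via d_i = x_i mod 19, x_{i+1} = (x_i − d_i)/19. The first 7 digits are (1, 0, 0, 6, 2, 0, 17).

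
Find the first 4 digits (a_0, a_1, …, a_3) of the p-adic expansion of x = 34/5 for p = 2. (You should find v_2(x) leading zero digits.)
(a_0, …, a_3) = (0, 1, 0, 1)

v_2(34/5) = 1, so a_0 = ... = a_0 = 0. Factor out: x = 2^1 · u with u = 17/5 a unit in ℤ_2. Expand u iteratively via a_{v+i} = u_i mod 2, u_{i+1} = (u_i − a_{v+i})/2:
  u_0 = 17/5;  a_1 = 1;  u_1 = (u_0 − 1)/2 = 6/5
  u_1 = 6/5;  a_2 = 0;  u_2 = (u_1 − 0)/2 = 3/5
  u_2 = 3/5;  a_3 = 1;  u_3 = (u_2 − 1)/2 = -1/5
Digits: (0, 1, 0, 1).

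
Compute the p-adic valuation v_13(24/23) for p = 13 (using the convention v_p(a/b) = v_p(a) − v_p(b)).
v_13(24/23) = 0

Factor powers of 13 from the numerator and denominator of the reduced fraction: 24 = 13^0 · 24 and 23 = 13^0 · 23. Apply v_p(a/b) = v_p(a) − v_p(b): v_13(24/23) = 0 − 0 = 0.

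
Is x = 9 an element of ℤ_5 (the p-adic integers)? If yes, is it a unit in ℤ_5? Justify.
x ∈ ℤ_5^× (unit); v_5(x) = 0

ℤ_5 = {x ∈ ℚ_5 : v_5(x) ≥ 0} and ℤ_5^× = {x ∈ ℤ_5 : v_5(x) = 0}. Here v_5(9) = v_5(num) − v_5(den) = 0; compare against these criteria.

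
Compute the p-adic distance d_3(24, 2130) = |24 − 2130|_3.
d_3(24, 2130) = 1/81

Step 1 — x − y = 24 − 2130 = -2106. Step 2 — v_3(-2106) = 4 (factor: -2106 = −(3^4 · 26); the sign does not affect v_p). Step 3 — |x − y|_3 = 3^{-4} = 1/81.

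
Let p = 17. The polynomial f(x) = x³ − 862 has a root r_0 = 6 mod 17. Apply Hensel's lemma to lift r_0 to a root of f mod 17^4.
r_3 = 17550 (mod 83521)

Hensel: r_{i+1} = r_i − f(r_i)/f′(r_i) mod 17^{i+2}, where f′(x) = 3x². Iterate:
  r_0 = 6 (mod 17)
  r_1 = 210 (mod 289)
  r_2 = 2811 (mod 4913)
  r_3 = 17550 (mod 83521)
Final: r = 17550 with f(r) ≡ 0 mod 17^4.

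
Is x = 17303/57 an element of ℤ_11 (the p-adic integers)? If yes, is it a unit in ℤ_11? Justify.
x ∈ ℤ_11 but not a unit; v_11(x) = 3 > 0

ℤ_11 = {x ∈ ℚ_11 : v_11(x) ≥ 0} and ℤ_11^× = {x ∈ ℤ_11 : v_11(x) = 0}. Here v_11(17303/57) = v_11(num) − v_11(den) = 3; compare against these criteria.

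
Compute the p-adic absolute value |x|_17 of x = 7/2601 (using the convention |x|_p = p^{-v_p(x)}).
|7/2601|_17 = 289

Step 1 — compute v_17(x) by factoring powers of 17 out of the numerator and denominator: v_17(7/2601) = -2. Step 2 — apply |x|_p = p^{-v_p(x)} = 17^{2} = 289.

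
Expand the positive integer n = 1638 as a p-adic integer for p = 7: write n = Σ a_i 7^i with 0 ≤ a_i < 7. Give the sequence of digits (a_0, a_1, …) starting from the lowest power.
(a_0, a_1, …) = (0, 3, 5, 4)

Repeated division by 7 gives the digits low-to-high: 1638 = 3·7^1 + 5·7^2 + 4·7^3. Digit sequence: (0, 3, 5, 4).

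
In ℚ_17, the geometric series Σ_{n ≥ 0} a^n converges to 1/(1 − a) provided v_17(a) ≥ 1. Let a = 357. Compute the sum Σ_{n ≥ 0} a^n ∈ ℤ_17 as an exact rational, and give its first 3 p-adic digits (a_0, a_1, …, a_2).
Σ a^n = 1/(1 − a) = -1/356;  first 3 digits = (1, 4, 0)

v_17(a) = 1 ≥ 1, so the series converges in ℤ_17 to 1/(1 − a) = 1/(1 − 357) = -1/356. Expand this rational in ℤ_17: compute digits iteratively via d_i = x_i mod 17, x_{i+1} = (x_i − d_i)/17. The first 3 digits are (1, 4, 0).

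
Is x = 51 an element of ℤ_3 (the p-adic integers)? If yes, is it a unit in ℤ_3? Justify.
x ∈ ℤ_3 but not a unit; v_3(x) = 1 > 0

ℤ_3 = {x ∈ ℚ_3 : v_3(x) ≥ 0} and ℤ_3^× = {x ∈ ℤ_3 : v_3(x) = 0}. Here v_3(51) = v_3(num) − v_3(den) = 1; compare against these criteria.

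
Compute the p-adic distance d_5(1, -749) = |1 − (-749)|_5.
d_5(1, -749) = 1/125

Step 1 — x − y = 1 − (-749) = 750. Step 2 — v_5(750) = 3 (factor: 750 = (5^3 · 6); the sign does not affect v_p). Step 3 — |x − y|_5 = 5^{-3} = 1/125.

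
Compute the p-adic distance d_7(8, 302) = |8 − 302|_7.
d_7(8, 302) = 1/49

Step 1 — x − y = 8 − 302 = -294. Step 2 — v_7(-294) = 2 (factor: -294 = −(7^2 · 6); the sign does not affect v_p). Step 3 — |x − y|_7 = 7^{-2} = 1/49.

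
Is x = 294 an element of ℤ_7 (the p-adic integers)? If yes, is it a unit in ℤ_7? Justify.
x ∈ ℤ_7 but not a unit; v_7(x) = 2 > 0

ℤ_7 = {x ∈ ℚ_7 : v_7(x) ≥ 0} and ℤ_7^× = {x ∈ ℤ_7 : v_7(x) = 0}. Here v_7(294) = v_7(num) − v_7(den) = 2; compare against these criteria.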